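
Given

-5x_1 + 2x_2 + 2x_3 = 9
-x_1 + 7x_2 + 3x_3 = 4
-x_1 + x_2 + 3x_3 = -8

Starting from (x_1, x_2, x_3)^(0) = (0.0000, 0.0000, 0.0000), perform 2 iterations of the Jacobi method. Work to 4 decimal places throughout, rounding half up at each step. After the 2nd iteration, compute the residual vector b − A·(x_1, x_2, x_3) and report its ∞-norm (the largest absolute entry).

Iteration 1:
  x_1 = (9 - (2)·0.0000 - (2)·0.0000) / (-5) = -1.8000
  x_2 = (4 - (-1)·0.0000 - (3)·0.0000) / (7) = 0.5714
  x_3 = (-8 - (-1)·0.0000 - (1)·0.0000) / (3) = -2.6667
Iteration 2:
  x_1 = (9 - (2)·0.5714 - (2)·-2.6667) / (-5) = -2.6381
  x_2 = (4 - (-1)·-1.8000 - (3)·-2.6667) / (7) = 1.4572
  x_3 = (-8 - (-1)·-1.8000 - (1)·0.5714) / (3) = -3.4571
Residual b − A·x = (-0.1907, 1.5328, -1.7240); ∞-norm = 1.7240

1.7240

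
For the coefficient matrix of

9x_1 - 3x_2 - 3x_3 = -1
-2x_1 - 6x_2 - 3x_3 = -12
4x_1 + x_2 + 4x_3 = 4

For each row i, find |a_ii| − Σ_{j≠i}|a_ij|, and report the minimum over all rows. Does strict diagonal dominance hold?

row 1: |9| − (3+3) = 3
row 2: |-6| − (2+3) = 1
row 3: |4| − (4+1) = -1
minimum over rows = -1 → not strictly diagonally dominant

-1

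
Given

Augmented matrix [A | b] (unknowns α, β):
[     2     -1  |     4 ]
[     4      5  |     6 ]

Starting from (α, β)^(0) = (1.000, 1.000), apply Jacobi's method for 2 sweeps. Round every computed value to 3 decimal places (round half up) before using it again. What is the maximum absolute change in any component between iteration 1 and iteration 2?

1.200

Iteration 1:
  α = (4 - (-1)·1.000) / (2) = 2.500
  β = (6 - (4)·1.000) / (5) = 0.400
Iteration 2:
  α = (4 - (-1)·0.400) / (2) = 2.200
  β = (6 - (4)·2.500) / (5) = -0.800
Change: (-0.300, -1.200) → max |·| = 1.200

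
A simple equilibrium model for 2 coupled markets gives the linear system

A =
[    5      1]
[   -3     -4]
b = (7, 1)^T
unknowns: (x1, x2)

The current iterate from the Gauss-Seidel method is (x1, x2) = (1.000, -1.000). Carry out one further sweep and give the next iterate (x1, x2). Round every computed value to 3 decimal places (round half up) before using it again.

One sweep:
  x1 = (7 - (1)·-1.000) / (5) = 1.600
  x2 = (1 - (-3)·1.600) / (-4) = -1.450

(1.600, -1.450)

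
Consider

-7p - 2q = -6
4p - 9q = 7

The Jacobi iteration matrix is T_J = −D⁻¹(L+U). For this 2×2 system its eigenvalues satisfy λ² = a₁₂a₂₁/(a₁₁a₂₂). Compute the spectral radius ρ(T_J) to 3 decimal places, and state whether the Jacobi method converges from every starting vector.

0.356

a₁₂a₂₁/(a₁₁a₂₂) = (-2)·(4) / ((-7)·(-9)) = -0.126984
ρ = √|-0.126984| = √0.126984 = 0.356
ρ < 1, so Jacobi converges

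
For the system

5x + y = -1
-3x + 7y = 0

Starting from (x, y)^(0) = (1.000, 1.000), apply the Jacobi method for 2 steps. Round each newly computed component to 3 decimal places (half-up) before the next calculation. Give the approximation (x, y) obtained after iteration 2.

(-0.286, -0.171)

Iteration 1:
  x = (-1 - (1)·1.000) / (5) = -0.400
  y = (0 - (-3)·1.000) / (7) = 0.429
Iteration 2:
  x = (-1 - (1)·0.429) / (5) = -0.286
  y = (0 - (-3)·-0.400) / (7) = -0.171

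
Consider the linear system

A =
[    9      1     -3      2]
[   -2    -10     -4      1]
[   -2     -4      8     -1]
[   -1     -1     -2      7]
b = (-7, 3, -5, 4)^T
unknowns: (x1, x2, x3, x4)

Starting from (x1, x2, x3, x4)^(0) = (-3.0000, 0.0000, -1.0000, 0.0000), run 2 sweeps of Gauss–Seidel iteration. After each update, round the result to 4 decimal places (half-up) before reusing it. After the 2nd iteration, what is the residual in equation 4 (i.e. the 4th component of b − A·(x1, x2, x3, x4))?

-0.0003

Iteration 1:
  x1 = (-7 - (1)·0.0000 - (-3)·-1.0000 - (2)·0.0000) / (9) = -1.1111
  x2 = (3 - (-2)·-1.1111 - (-4)·-1.0000 - (1)·0.0000) / (-10) = 0.3222
  x3 = (-5 - (-2)·-1.1111 - (-4)·0.3222 - (-1)·0.0000) / (8) = -0.7417
  x4 = (4 - (-1)·-1.1111 - (-1)·0.3222 - (-2)·-0.7417) / (7) = 0.2468
Iteration 2:
  x1 = (-7 - (1)·0.3222 - (-3)·-0.7417 - (2)·0.2468) / (9) = -1.1157
  x2 = (3 - (-2)·-1.1157 - (-4)·-0.7417 - (1)·0.2468) / (-10) = 0.2445
  x3 = (-5 - (-2)·-1.1157 - (-4)·0.2445 - (-1)·0.2468) / (8) = -0.7508
  x4 = (4 - (-1)·-1.1157 - (-1)·0.2445 - (-2)·-0.7508) / (7) = 0.2325
Residual b − A·x = (0.0794, -0.0221, -0.0145, -0.0003)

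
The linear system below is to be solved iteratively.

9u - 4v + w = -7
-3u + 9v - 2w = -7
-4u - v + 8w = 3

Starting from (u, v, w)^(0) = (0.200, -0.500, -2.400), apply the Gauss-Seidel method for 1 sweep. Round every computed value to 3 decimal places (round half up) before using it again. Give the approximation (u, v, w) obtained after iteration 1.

(-0.733, -1.555, -0.186)

Iteration 1:
  u = (-7 - (-4)·-0.500 - (1)·-2.400) / (9) = -0.733
  v = (-7 - (-3)·-0.733 - (-2)·-2.400) / (9) = -1.555
  w = (3 - (-4)·-0.733 - (-1)·-1.555) / (8) = -0.186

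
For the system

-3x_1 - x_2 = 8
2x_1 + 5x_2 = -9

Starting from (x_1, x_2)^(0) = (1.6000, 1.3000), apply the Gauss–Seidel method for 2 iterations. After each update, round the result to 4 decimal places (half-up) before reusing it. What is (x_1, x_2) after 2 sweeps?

Iteration 1:
  x_1 = (8 - (-1)·1.3000) / (-3) = -3.1000
  x_2 = (-9 - (2)·-3.1000) / (5) = -0.5600
Iteration 2:
  x_1 = (8 - (-1)·-0.5600) / (-3) = -2.4800
  x_2 = (-9 - (2)·-2.4800) / (5) = -0.8080

(-2.4800, -0.8080)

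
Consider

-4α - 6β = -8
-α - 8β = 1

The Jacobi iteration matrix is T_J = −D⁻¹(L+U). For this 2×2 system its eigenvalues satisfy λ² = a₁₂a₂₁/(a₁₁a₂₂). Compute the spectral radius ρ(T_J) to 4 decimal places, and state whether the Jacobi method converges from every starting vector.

0.4330

a₁₂a₂₁/(a₁₁a₂₂) = (-6)·(-1) / ((-4)·(-8)) = 0.187500
ρ = √|0.187500| = √0.187500 = 0.4330
ρ < 1, so Jacobi converges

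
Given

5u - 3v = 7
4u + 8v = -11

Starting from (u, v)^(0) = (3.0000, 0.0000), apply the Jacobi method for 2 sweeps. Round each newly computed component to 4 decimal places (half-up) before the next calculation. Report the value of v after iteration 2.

-2.0750

Iteration 1:
  u = (7 - (-3)·0.0000) / (5) = 1.4000
  v = (-11 - (4)·3.0000) / (8) = -2.8750
Iteration 2:
  u = (7 - (-3)·-2.8750) / (5) = -0.3250
  v = (-11 - (4)·1.4000) / (8) = -2.0750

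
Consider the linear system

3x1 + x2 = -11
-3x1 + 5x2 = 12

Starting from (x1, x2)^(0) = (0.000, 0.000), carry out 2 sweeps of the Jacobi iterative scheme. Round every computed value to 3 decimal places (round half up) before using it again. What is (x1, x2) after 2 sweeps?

Iteration 1:
  x1 = (-11 - (1)·0.000) / (3) = -3.667
  x2 = (12 - (-3)·0.000) / (5) = 2.400
Iteration 2:
  x1 = (-11 - (1)·2.400) / (3) = -4.467
  x2 = (12 - (-3)·-3.667) / (5) = 0.200

(-4.467, 0.200)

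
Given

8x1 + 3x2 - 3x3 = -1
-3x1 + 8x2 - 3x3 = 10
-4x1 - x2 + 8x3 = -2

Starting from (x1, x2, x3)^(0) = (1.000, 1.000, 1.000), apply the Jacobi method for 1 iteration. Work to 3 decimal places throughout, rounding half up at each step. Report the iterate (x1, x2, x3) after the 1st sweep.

Iteration 1:
  x1 = (-1 - (3)·1.000 - (-3)·1.000) / (8) = -0.125
  x2 = (10 - (-3)·1.000 - (-3)·1.000) / (8) = 2.000
  x3 = (-2 - (-4)·1.000 - (-1)·1.000) / (8) = 0.375

(-0.125, 2.000, 0.375)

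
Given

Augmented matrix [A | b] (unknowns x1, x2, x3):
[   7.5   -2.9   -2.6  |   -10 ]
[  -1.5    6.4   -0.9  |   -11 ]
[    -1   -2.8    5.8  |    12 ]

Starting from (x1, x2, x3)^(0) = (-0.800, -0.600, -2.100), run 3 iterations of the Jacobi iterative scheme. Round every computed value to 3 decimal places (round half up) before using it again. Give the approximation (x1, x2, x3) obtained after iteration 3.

Iteration 1:
  x1 = (-10 - (-2.9)·-0.600 - (-2.6)·-2.100) / (7.5) = -2.293
  x2 = (-11 - (-1.5)·-0.800 - (-0.9)·-2.100) / (6.4) = -2.202
  x3 = (12 - (-1)·-0.800 - (-2.8)·-0.600) / (5.8) = 1.641
Iteration 2:
  x1 = (-10 - (-2.9)·-2.202 - (-2.6)·1.641) / (7.5) = -1.616
  x2 = (-11 - (-1.5)·-2.293 - (-0.9)·1.641) / (6.4) = -2.025
  x3 = (12 - (-1)·-2.293 - (-2.8)·-2.202) / (5.8) = 0.611
Iteration 3:
  x1 = (-10 - (-2.9)·-2.025 - (-2.6)·0.611) / (7.5) = -1.905
  x2 = (-11 - (-1.5)·-1.616 - (-0.9)·0.611) / (6.4) = -2.012
  x3 = (12 - (-1)·-1.616 - (-2.8)·-2.025) / (5.8) = 0.813

(-1.905, -2.012, 0.813)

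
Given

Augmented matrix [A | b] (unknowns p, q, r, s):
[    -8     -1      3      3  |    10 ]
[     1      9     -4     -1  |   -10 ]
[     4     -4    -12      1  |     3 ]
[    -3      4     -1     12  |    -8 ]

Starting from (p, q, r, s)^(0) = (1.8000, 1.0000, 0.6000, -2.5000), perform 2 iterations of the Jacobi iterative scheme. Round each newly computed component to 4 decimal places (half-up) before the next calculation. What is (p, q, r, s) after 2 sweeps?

(-1.3441, -1.0199, -0.5468, -0.7638)

Iteration 1:
  p = (10 - (-1)·1.0000 - (3)·0.6000 - (3)·-2.5000) / (-8) = -2.0875
  q = (-10 - (1)·1.8000 - (-4)·0.6000 - (-1)·-2.5000) / (9) = -1.3222
  r = (3 - (4)·1.8000 - (-4)·1.0000 - (1)·-2.5000) / (-12) = -0.1917
  s = (-8 - (-3)·1.8000 - (4)·1.0000 - (-1)·0.6000) / (12) = -0.5000
Iteration 2:
  p = (10 - (-1)·-1.3222 - (3)·-0.1917 - (3)·-0.5000) / (-8) = -1.3441
  q = (-10 - (1)·-2.0875 - (-4)·-0.1917 - (-1)·-0.5000) / (9) = -1.0199
  r = (3 - (4)·-2.0875 - (-4)·-1.3222 - (1)·-0.5000) / (-12) = -0.5468
  s = (-8 - (-3)·-2.0875 - (4)·-1.3222 - (-1)·-0.1917) / (12) = -0.7638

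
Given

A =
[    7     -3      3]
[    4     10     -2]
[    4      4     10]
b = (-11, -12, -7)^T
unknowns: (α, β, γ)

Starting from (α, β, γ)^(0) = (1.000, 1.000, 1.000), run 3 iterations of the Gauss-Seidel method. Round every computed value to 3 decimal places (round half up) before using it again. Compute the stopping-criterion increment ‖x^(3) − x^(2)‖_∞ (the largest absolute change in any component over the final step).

Iteration 1:
  α = (-11 - (-3)·1.000 - (3)·1.000) / (7) = -1.571
  β = (-12 - (4)·-1.571 - (-2)·1.000) / (10) = -0.372
  γ = (-7 - (4)·-1.571 - (4)·-0.372) / (10) = 0.077
Iteration 2:
  α = (-11 - (-3)·-0.372 - (3)·0.077) / (7) = -1.764
  β = (-12 - (4)·-1.764 - (-2)·0.077) / (10) = -0.479
  γ = (-7 - (4)·-1.764 - (4)·-0.479) / (10) = 0.197
Iteration 3:
  α = (-11 - (-3)·-0.479 - (3)·0.197) / (7) = -1.861
  β = (-12 - (4)·-1.861 - (-2)·0.197) / (10) = -0.416
  γ = (-7 - (4)·-1.861 - (4)·-0.416) / (10) = 0.211
Change: (-0.097, 0.063, 0.014) → max |·| = 0.097

0.097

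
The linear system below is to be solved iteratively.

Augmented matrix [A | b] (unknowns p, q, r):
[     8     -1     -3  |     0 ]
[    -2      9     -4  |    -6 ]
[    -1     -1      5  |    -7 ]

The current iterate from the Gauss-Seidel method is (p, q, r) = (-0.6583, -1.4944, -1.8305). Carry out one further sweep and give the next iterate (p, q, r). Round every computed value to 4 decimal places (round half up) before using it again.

One sweep:
  p = (0 - (-1)·-1.4944 - (-3)·-1.8305) / (8) = -0.8732
  q = (-6 - (-2)·-0.8732 - (-4)·-1.8305) / (9) = -1.6743
  r = (-7 - (-1)·-0.8732 - (-1)·-1.6743) / (5) = -1.9095

(-0.8732, -1.6743, -1.9095)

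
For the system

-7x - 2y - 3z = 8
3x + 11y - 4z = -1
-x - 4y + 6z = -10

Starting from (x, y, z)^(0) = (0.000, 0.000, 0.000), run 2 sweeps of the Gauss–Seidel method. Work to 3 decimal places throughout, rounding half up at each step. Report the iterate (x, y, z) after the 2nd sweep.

(-0.473, -0.584, -2.135)

Iteration 1:
  x = (8 - (-2)·0.000 - (-3)·0.000) / (-7) = -1.143
  y = (-1 - (3)·-1.143 - (-4)·0.000) / (11) = 0.221
  z = (-10 - (-1)·-1.143 - (-4)·0.221) / (6) = -1.710
Iteration 2:
  x = (8 - (-2)·0.221 - (-3)·-1.710) / (-7) = -0.473
  y = (-1 - (3)·-0.473 - (-4)·-1.710) / (11) = -0.584
  z = (-10 - (-1)·-0.473 - (-4)·-0.584) / (6) = -2.135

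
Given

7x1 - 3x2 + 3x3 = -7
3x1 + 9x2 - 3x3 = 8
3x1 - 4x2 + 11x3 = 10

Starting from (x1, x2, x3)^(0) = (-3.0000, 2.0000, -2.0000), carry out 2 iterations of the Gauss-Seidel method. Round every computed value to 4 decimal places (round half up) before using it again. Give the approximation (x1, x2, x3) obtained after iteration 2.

(-1.3105, 1.5619, 1.8345)

Iteration 1:
  x1 = (-7 - (-3)·2.0000 - (3)·-2.0000) / (7) = 0.7143
  x2 = (8 - (3)·0.7143 - (-3)·-2.0000) / (9) = -0.0159
  x3 = (10 - (3)·0.7143 - (-4)·-0.0159) / (11) = 0.7085
Iteration 2:
  x1 = (-7 - (-3)·-0.0159 - (3)·0.7085) / (7) = -1.3105
  x2 = (8 - (3)·-1.3105 - (-3)·0.7085) / (9) = 1.5619
  x3 = (10 - (3)·-1.3105 - (-4)·1.5619) / (11) = 1.8345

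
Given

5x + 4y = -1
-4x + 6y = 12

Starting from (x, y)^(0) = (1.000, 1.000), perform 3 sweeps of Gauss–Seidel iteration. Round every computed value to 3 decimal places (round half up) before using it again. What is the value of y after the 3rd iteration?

Iteration 1:
  x = (-1 - (4)·1.000) / (5) = -1.000
  y = (12 - (-4)·-1.000) / (6) = 1.333
Iteration 2:
  x = (-1 - (4)·1.333) / (5) = -1.266
  y = (12 - (-4)·-1.266) / (6) = 1.156
Iteration 3:
  x = (-1 - (4)·1.156) / (5) = -1.125
  y = (12 - (-4)·-1.125) / (6) = 1.250

1.250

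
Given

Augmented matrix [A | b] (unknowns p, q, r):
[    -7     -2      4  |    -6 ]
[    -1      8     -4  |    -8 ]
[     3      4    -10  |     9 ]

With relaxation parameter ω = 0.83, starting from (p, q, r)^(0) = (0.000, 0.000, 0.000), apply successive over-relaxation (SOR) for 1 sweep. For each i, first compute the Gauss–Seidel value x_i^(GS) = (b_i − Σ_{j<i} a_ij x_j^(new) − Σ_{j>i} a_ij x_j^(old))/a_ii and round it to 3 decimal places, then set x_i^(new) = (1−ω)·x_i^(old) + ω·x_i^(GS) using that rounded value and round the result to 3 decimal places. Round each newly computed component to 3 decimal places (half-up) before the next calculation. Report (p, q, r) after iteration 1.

Iteration 1:
  p: GS value = (-6 - (-2)·0.000 - (4)·0.000) / (-7) = 0.857;  p ← (1−ω)·0.000 + ω·0.857 = 0.711
  q: GS value = (-8 - (-1)·0.711 - (-4)·0.000) / (8) = -0.911;  q ← (1−ω)·0.000 + ω·-0.911 = -0.756
  r: GS value = (9 - (3)·0.711 - (4)·-0.756) / (-10) = -0.989;  r ← (1−ω)·0.000 + ω·-0.989 = -0.821

(0.711, -0.756, -0.821)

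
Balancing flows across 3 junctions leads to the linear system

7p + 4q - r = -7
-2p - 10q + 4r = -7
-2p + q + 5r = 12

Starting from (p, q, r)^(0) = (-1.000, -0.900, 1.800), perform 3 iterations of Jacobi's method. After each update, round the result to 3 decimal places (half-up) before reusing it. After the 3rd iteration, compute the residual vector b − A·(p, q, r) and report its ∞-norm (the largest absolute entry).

Iteration 1:
  p = (-7 - (4)·-0.900 - (-1)·1.800) / (7) = -0.229
  q = (-7 - (-2)·-1.000 - (4)·1.800) / (-10) = 1.620
  r = (12 - (-2)·-1.000 - (1)·-0.900) / (5) = 2.180
Iteration 2:
  p = (-7 - (4)·1.620 - (-1)·2.180) / (7) = -1.614
  q = (-7 - (-2)·-0.229 - (4)·2.180) / (-10) = 1.618
  r = (12 - (-2)·-0.229 - (1)·1.620) / (5) = 1.984
Iteration 3:
  p = (-7 - (4)·1.618 - (-1)·1.984) / (7) = -1.641
  q = (-7 - (-2)·-1.614 - (4)·1.984) / (-10) = 1.816
  r = (12 - (-2)·-1.614 - (1)·1.618) / (5) = 1.431
Residual b − A·x = (-1.346, 2.154, -0.253); ∞-norm = 2.154

2.154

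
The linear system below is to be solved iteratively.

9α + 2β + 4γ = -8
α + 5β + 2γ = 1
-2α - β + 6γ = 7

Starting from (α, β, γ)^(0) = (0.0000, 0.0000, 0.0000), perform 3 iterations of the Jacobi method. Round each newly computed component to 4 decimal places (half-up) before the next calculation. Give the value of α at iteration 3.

Iteration 1:
  α = (-8 - (2)·0.0000 - (4)·0.0000) / (9) = -0.8889
  β = (1 - (1)·0.0000 - (2)·0.0000) / (5) = 0.2000
  γ = (7 - (-2)·0.0000 - (-1)·0.0000) / (6) = 1.1667
Iteration 2:
  α = (-8 - (2)·0.2000 - (4)·1.1667) / (9) = -1.4519
  β = (1 - (1)·-0.8889 - (2)·1.1667) / (5) = -0.0889
  γ = (7 - (-2)·-0.8889 - (-1)·0.2000) / (6) = 0.9037
Iteration 3:
  α = (-8 - (2)·-0.0889 - (4)·0.9037) / (9) = -1.2708
  β = (1 - (1)·-1.4519 - (2)·0.9037) / (5) = 0.1289
  γ = (7 - (-2)·-1.4519 - (-1)·-0.0889) / (6) = 0.6679

-1.2708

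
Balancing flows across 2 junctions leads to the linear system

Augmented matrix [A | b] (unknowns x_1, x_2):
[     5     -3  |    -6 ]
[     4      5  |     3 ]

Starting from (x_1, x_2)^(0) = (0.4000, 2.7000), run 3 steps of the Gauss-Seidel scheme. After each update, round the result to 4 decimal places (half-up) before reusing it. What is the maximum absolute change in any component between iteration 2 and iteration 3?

0.7016

Iteration 1:
  x_1 = (-6 - (-3)·2.7000) / (5) = 0.4200
  x_2 = (3 - (4)·0.4200) / (5) = 0.2640
Iteration 2:
  x_1 = (-6 - (-3)·0.2640) / (5) = -1.0416
  x_2 = (3 - (4)·-1.0416) / (5) = 1.4333
Iteration 3:
  x_1 = (-6 - (-3)·1.4333) / (5) = -0.3400
  x_2 = (3 - (4)·-0.3400) / (5) = 0.8720
Change: (0.7016, -0.5613) → max |·| = 0.7016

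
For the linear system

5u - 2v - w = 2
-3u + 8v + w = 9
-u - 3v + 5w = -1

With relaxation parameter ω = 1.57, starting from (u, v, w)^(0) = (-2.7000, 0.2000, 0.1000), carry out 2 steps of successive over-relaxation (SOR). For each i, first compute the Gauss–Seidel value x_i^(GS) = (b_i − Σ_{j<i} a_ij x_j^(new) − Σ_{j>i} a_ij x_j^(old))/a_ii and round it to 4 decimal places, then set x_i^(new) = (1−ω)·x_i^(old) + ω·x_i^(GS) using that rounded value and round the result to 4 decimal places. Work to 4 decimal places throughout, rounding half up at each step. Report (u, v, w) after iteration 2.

(2.1882, 0.7189, -0.7654)

Iteration 1:
  u: GS value = (2 - (-2)·0.2000 - (-1)·0.1000) / (5) = 0.5000;  u ← (1−ω)·-2.7000 + ω·0.5000 = 2.3240
  v: GS value = (9 - (-3)·2.3240 - (1)·0.1000) / (8) = 1.9840;  v ← (1−ω)·0.2000 + ω·1.9840 = 3.0009
  w: GS value = (-1 - (-1)·2.3240 - (-3)·3.0009) / (5) = 2.0653;  w ← (1−ω)·0.1000 + ω·2.0653 = 3.1855
Iteration 2:
  u: GS value = (2 - (-2)·3.0009 - (-1)·3.1855) / (5) = 2.2375;  u ← (1−ω)·2.3240 + ω·2.2375 = 2.1882
  v: GS value = (9 - (-3)·2.1882 - (1)·3.1855) / (8) = 1.5474;  v ← (1−ω)·3.0009 + ω·1.5474 = 0.7189
  w: GS value = (-1 - (-1)·2.1882 - (-3)·0.7189) / (5) = 0.6690;  w ← (1−ω)·3.1855 + ω·0.6690 = -0.7654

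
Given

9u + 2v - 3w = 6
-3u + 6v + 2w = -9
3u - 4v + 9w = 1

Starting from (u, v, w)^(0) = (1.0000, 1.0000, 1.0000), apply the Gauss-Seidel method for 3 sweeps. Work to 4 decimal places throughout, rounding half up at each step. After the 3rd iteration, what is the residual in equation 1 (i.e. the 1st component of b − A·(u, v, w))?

Iteration 1:
  u = (6 - (2)·1.0000 - (-3)·1.0000) / (9) = 0.7778
  v = (-9 - (-3)·0.7778 - (2)·1.0000) / (6) = -1.4444
  w = (1 - (3)·0.7778 - (-4)·-1.4444) / (9) = -0.7901
Iteration 2:
  u = (6 - (2)·-1.4444 - (-3)·-0.7901) / (9) = 0.7243
  v = (-9 - (-3)·0.7243 - (2)·-0.7901) / (6) = -0.8745
  w = (1 - (3)·0.7243 - (-4)·-0.8745) / (9) = -0.5190
Iteration 3:
  u = (6 - (2)·-0.8745 - (-3)·-0.5190) / (9) = 0.6880
  v = (-9 - (-3)·0.6880 - (2)·-0.5190) / (6) = -0.9830
  w = (1 - (3)·0.6880 - (-4)·-0.9830) / (9) = -0.5551
Residual b − A·x = (0.1087, 0.0722, -0.0001)

0.1087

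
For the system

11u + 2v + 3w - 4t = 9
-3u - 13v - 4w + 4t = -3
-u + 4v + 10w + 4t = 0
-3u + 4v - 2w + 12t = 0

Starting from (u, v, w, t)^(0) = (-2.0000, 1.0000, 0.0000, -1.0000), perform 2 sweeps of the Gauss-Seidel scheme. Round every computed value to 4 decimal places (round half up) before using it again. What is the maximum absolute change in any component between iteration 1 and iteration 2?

Iteration 1:
  u = (9 - (2)·1.0000 - (3)·0.0000 - (-4)·-1.0000) / (11) = 0.2727
  v = (-3 - (-3)·0.2727 - (-4)·0.0000 - (4)·-1.0000) / (-13) = -0.1399
  w = (0 - (-1)·0.2727 - (4)·-0.1399 - (4)·-1.0000) / (10) = 0.4832
  t = (0 - (-3)·0.2727 - (4)·-0.1399 - (-2)·0.4832) / (12) = 0.1953
Iteration 2:
  u = (9 - (2)·-0.1399 - (3)·0.4832 - (-4)·0.1953) / (11) = 0.7829
  v = (-3 - (-3)·0.7829 - (-4)·0.4832 - (4)·0.1953) / (-13) = -0.0385
  w = (0 - (-1)·0.7829 - (4)·-0.0385 - (4)·0.1953) / (10) = 0.0156
  t = (0 - (-3)·0.7829 - (4)·-0.0385 - (-2)·0.0156) / (12) = 0.2112
Change: (0.5102, 0.1014, -0.4676, 0.0159) → max |·| = 0.5102

0.5102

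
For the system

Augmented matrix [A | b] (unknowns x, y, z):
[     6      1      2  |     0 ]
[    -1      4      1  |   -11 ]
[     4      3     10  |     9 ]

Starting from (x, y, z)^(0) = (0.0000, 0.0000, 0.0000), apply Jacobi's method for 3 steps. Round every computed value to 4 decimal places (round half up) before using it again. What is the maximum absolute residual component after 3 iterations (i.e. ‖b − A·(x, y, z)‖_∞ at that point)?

Iteration 1:
  x = (0 - (1)·0.0000 - (2)·0.0000) / (6) = 0.0000
  y = (-11 - (-1)·0.0000 - (1)·0.0000) / (4) = -2.7500
  z = (9 - (4)·0.0000 - (3)·0.0000) / (10) = 0.9000
Iteration 2:
  x = (0 - (1)·-2.7500 - (2)·0.9000) / (6) = 0.1583
  y = (-11 - (-1)·0.0000 - (1)·0.9000) / (4) = -2.9750
  z = (9 - (4)·0.0000 - (3)·-2.7500) / (10) = 1.7250
Iteration 3:
  x = (0 - (1)·-2.9750 - (2)·1.7250) / (6) = -0.0792
  y = (-11 - (-1)·0.1583 - (1)·1.7250) / (4) = -3.1417
  z = (9 - (4)·0.1583 - (3)·-2.9750) / (10) = 1.7292
Residual b − A·x = (0.1585, -0.2416, 1.4499); ∞-norm = 1.4499

1.4499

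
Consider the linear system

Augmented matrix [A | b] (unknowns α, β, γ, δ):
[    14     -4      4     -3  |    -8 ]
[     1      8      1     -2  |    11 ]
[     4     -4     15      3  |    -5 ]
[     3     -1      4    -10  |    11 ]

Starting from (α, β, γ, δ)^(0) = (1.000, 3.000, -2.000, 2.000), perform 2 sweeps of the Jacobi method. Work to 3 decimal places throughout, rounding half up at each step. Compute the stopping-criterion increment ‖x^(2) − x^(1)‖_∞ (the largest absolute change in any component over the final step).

Iteration 1:
  α = (-8 - (-4)·3.000 - (4)·-2.000 - (-3)·2.000) / (14) = 1.286
  β = (11 - (1)·1.000 - (1)·-2.000 - (-2)·2.000) / (8) = 2.000
  γ = (-5 - (4)·1.000 - (-4)·3.000 - (3)·2.000) / (15) = -0.200
  δ = (11 - (3)·1.000 - (-1)·3.000 - (4)·-2.000) / (-10) = -1.900
Iteration 2:
  α = (-8 - (-4)·2.000 - (4)·-0.200 - (-3)·-1.900) / (14) = -0.350
  β = (11 - (1)·1.286 - (1)·-0.200 - (-2)·-1.900) / (8) = 0.764
  γ = (-5 - (4)·1.286 - (-4)·2.000 - (3)·-1.900) / (15) = 0.237
  δ = (11 - (3)·1.286 - (-1)·2.000 - (4)·-0.200) / (-10) = -0.994
Change: (-1.636, -1.236, 0.437, 0.906) → max |·| = 1.636

1.636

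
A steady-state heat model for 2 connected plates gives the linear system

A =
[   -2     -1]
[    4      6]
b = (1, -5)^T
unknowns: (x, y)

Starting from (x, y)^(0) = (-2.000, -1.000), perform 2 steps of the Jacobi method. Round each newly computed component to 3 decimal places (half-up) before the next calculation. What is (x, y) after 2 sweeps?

(-0.750, -0.833)

Iteration 1:
  x = (1 - (-1)·-1.000) / (-2) = 0.000
  y = (-5 - (4)·-2.000) / (6) = 0.500
Iteration 2:
  x = (1 - (-1)·0.500) / (-2) = -0.750
  y = (-5 - (4)·0.000) / (6) = -0.833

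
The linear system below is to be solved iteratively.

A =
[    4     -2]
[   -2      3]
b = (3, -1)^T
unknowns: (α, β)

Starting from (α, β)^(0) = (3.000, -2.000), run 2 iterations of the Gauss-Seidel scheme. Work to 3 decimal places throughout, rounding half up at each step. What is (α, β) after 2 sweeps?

Iteration 1:
  α = (3 - (-2)·-2.000) / (4) = -0.250
  β = (-1 - (-2)·-0.250) / (3) = -0.500
Iteration 2:
  α = (3 - (-2)·-0.500) / (4) = 0.500
  β = (-1 - (-2)·0.500) / (3) = 0.000

(0.500, 0.000)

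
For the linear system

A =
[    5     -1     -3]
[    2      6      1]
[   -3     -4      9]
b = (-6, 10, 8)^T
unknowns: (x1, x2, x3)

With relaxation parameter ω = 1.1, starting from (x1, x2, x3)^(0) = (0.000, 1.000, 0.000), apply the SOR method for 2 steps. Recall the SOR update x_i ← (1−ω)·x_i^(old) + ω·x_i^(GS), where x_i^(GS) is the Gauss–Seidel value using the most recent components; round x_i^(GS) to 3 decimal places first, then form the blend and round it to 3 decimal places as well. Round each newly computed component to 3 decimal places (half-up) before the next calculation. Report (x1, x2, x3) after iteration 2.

(0.329, 1.202, 1.524)

Iteration 1:
  x1: GS value = (-6 - (-1)·1.000 - (-3)·0.000) / (5) = -1.000;  x1 ← (1−ω)·0.000 + ω·-1.000 = -1.100
  x2: GS value = (10 - (2)·-1.100 - (1)·0.000) / (6) = 2.033;  x2 ← (1−ω)·1.000 + ω·2.033 = 2.136
  x3: GS value = (8 - (-3)·-1.100 - (-4)·2.136) / (9) = 1.472;  x3 ← (1−ω)·0.000 + ω·1.472 = 1.619
Iteration 2:
  x1: GS value = (-6 - (-1)·2.136 - (-3)·1.619) / (5) = 0.199;  x1 ← (1−ω)·-1.100 + ω·0.199 = 0.329
  x2: GS value = (10 - (2)·0.329 - (1)·1.619) / (6) = 1.287;  x2 ← (1−ω)·2.136 + ω·1.287 = 1.202
  x3: GS value = (8 - (-3)·0.329 - (-4)·1.202) / (9) = 1.533;  x3 ← (1−ω)·1.619 + ω·1.533 = 1.524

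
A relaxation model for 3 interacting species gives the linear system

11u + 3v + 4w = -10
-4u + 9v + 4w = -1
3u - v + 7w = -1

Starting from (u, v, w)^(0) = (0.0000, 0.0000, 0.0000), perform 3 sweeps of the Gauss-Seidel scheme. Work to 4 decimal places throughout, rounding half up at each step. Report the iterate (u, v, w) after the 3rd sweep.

(-0.8057, -0.5287, 0.1269)

Iteration 1:
  u = (-10 - (3)·0.0000 - (4)·0.0000) / (11) = -0.9091
  v = (-1 - (-4)·-0.9091 - (4)·0.0000) / (9) = -0.5152
  w = (-1 - (3)·-0.9091 - (-1)·-0.5152) / (7) = 0.1732
Iteration 2:
  u = (-10 - (3)·-0.5152 - (4)·0.1732) / (11) = -0.8316
  v = (-1 - (-4)·-0.8316 - (4)·0.1732) / (9) = -0.5577
  w = (-1 - (3)·-0.8316 - (-1)·-0.5577) / (7) = 0.1339
Iteration 3:
  u = (-10 - (3)·-0.5577 - (4)·0.1339) / (11) = -0.8057
  v = (-1 - (-4)·-0.8057 - (4)·0.1339) / (9) = -0.5287
  w = (-1 - (3)·-0.8057 - (-1)·-0.5287) / (7) = 0.1269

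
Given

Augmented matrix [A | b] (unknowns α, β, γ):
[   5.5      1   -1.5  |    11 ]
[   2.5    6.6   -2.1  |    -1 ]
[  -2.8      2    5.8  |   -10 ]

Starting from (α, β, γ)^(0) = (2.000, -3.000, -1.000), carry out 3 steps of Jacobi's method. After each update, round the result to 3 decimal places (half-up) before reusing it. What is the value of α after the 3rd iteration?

Iteration 1:
  α = (11 - (1)·-3.000 - (-1.5)·-1.000) / (5.5) = 2.273
  β = (-1 - (2.5)·2.000 - (-2.1)·-1.000) / (6.6) = -1.227
  γ = (-10 - (-2.8)·2.000 - (2)·-3.000) / (5.8) = 0.276
Iteration 2:
  α = (11 - (1)·-1.227 - (-1.5)·0.276) / (5.5) = 2.298
  β = (-1 - (2.5)·2.273 - (-2.1)·0.276) / (6.6) = -0.925
  γ = (-10 - (-2.8)·2.273 - (2)·-1.227) / (5.8) = -0.204
Iteration 3:
  α = (11 - (1)·-0.925 - (-1.5)·-0.204) / (5.5) = 2.113
  β = (-1 - (2.5)·2.298 - (-2.1)·-0.204) / (6.6) = -1.087
  γ = (-10 - (-2.8)·2.298 - (2)·-0.925) / (5.8) = -0.296

2.113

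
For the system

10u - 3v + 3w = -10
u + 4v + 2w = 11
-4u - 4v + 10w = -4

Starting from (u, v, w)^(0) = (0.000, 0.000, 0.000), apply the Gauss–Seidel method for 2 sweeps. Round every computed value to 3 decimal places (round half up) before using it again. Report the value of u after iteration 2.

-0.220

Iteration 1:
  u = (-10 - (-3)·0.000 - (3)·0.000) / (10) = -1.000
  v = (11 - (1)·-1.000 - (2)·0.000) / (4) = 3.000
  w = (-4 - (-4)·-1.000 - (-4)·3.000) / (10) = 0.400
Iteration 2:
  u = (-10 - (-3)·3.000 - (3)·0.400) / (10) = -0.220
  v = (11 - (1)·-0.220 - (2)·0.400) / (4) = 2.605
  w = (-4 - (-4)·-0.220 - (-4)·2.605) / (10) = 0.554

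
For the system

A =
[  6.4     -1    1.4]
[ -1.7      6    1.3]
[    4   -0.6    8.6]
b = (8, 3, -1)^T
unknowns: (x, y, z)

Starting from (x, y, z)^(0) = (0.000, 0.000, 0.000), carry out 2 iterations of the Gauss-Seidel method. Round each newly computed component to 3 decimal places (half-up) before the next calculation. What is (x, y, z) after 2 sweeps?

Iteration 1:
  x = (8 - (-1)·0.000 - (1.4)·0.000) / (6.4) = 1.250
  y = (3 - (-1.7)·1.250 - (1.3)·0.000) / (6) = 0.854
  z = (-1 - (4)·1.250 - (-0.6)·0.854) / (8.6) = -0.638
Iteration 2:
  x = (8 - (-1)·0.854 - (1.4)·-0.638) / (6.4) = 1.523
  y = (3 - (-1.7)·1.523 - (1.3)·-0.638) / (6) = 1.070
  z = (-1 - (4)·1.523 - (-0.6)·1.070) / (8.6) = -0.750

(1.523, 1.070, -0.750)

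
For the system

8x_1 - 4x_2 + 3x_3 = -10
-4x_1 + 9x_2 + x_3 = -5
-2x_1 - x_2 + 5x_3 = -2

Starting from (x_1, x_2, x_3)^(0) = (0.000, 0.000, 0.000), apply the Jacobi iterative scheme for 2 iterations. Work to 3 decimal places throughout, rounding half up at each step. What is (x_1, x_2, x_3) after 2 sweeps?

(-1.378, -1.067, -1.011)

Iteration 1:
  x_1 = (-10 - (-4)·0.000 - (3)·0.000) / (8) = -1.250
  x_2 = (-5 - (-4)·0.000 - (1)·0.000) / (9) = -0.556
  x_3 = (-2 - (-2)·0.000 - (-1)·0.000) / (5) = -0.400
Iteration 2:
  x_1 = (-10 - (-4)·-0.556 - (3)·-0.400) / (8) = -1.378
  x_2 = (-5 - (-4)·-1.250 - (1)·-0.400) / (9) = -1.067
  x_3 = (-2 - (-2)·-1.250 - (-1)·-0.556) / (5) = -1.011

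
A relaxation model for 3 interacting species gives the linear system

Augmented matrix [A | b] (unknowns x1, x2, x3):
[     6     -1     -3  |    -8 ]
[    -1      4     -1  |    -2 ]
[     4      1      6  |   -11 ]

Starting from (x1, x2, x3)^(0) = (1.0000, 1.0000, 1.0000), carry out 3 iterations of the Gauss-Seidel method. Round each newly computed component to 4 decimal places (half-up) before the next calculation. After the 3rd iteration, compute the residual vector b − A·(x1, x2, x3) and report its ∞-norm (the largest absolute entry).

0.5919

Iteration 1:
  x1 = (-8 - (-1)·1.0000 - (-3)·1.0000) / (6) = -0.6667
  x2 = (-2 - (-1)·-0.6667 - (-1)·1.0000) / (4) = -0.4167
  x3 = (-11 - (4)·-0.6667 - (1)·-0.4167) / (6) = -1.3194
Iteration 2:
  x1 = (-8 - (-1)·-0.4167 - (-3)·-1.3194) / (6) = -2.0625
  x2 = (-2 - (-1)·-2.0625 - (-1)·-1.3194) / (4) = -1.3455
  x3 = (-11 - (4)·-2.0625 - (1)·-1.3455) / (6) = -0.2341
Iteration 3:
  x1 = (-8 - (-1)·-1.3455 - (-3)·-0.2341) / (6) = -1.6746
  x2 = (-2 - (-1)·-1.6746 - (-1)·-0.2341) / (4) = -0.9772
  x3 = (-11 - (4)·-1.6746 - (1)·-0.9772) / (6) = -0.5541
Residual b − A·x = (-0.5919, -0.3199, 0.0002); ∞-norm = 0.5919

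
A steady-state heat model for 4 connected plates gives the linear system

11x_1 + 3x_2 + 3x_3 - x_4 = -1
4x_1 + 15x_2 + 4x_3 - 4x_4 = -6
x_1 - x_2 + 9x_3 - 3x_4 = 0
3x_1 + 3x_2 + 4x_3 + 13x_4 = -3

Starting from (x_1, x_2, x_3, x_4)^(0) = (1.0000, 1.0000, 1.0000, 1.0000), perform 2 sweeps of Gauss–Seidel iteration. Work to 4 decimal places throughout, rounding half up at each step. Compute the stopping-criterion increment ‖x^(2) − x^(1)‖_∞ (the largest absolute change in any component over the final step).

Iteration 1:
  x_1 = (-1 - (3)·1.0000 - (3)·1.0000 - (-1)·1.0000) / (11) = -0.5455
  x_2 = (-6 - (4)·-0.5455 - (4)·1.0000 - (-4)·1.0000) / (15) = -0.2545
  x_3 = (0 - (1)·-0.5455 - (-1)·-0.2545 - (-3)·1.0000) / (9) = 0.3657
  x_4 = (-3 - (3)·-0.5455 - (3)·-0.2545 - (4)·0.3657) / (13) = -0.1587
Iteration 2:
  x_1 = (-1 - (3)·-0.2545 - (3)·0.3657 - (-1)·-0.1587) / (11) = -0.1357
  x_2 = (-6 - (4)·-0.1357 - (4)·0.3657 - (-4)·-0.1587) / (15) = -0.5037
  x_3 = (0 - (1)·-0.1357 - (-1)·-0.5037 - (-3)·-0.1587) / (9) = -0.0938
  x_4 = (-3 - (3)·-0.1357 - (3)·-0.5037 - (4)·-0.0938) / (13) = -0.0544
Change: (0.4098, -0.2492, -0.4595, 0.1043) → max |·| = 0.4595

0.4595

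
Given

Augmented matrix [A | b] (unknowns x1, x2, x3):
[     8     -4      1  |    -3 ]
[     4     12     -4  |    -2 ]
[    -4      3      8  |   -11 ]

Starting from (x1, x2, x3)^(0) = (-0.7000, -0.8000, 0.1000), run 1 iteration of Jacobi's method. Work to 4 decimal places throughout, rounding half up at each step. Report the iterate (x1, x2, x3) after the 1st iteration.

(-0.7875, 0.1000, -1.4250)

Iteration 1:
  x1 = (-3 - (-4)·-0.8000 - (1)·0.1000) / (8) = -0.7875
  x2 = (-2 - (4)·-0.7000 - (-4)·0.1000) / (12) = 0.1000
  x3 = (-11 - (-4)·-0.7000 - (3)·-0.8000) / (8) = -1.4250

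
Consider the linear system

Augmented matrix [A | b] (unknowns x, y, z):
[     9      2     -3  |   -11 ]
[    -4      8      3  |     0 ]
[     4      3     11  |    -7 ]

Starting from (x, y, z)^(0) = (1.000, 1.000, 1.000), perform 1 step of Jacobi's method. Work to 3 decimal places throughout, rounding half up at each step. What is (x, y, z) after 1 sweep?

Iteration 1:
  x = (-11 - (2)·1.000 - (-3)·1.000) / (9) = -1.111
  y = (0 - (-4)·1.000 - (3)·1.000) / (8) = 0.125
  z = (-7 - (4)·1.000 - (3)·1.000) / (11) = -1.273

(-1.111, 0.125, -1.273)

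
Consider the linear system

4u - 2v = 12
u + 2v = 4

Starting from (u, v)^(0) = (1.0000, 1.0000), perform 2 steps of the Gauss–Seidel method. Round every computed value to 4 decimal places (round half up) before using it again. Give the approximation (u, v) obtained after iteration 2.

(3.1250, 0.4375)

Iteration 1:
  u = (12 - (-2)·1.0000) / (4) = 3.5000
  v = (4 - (1)·3.5000) / (2) = 0.2500
Iteration 2:
  u = (12 - (-2)·0.2500) / (4) = 3.1250
  v = (4 - (1)·3.1250) / (2) = 0.4375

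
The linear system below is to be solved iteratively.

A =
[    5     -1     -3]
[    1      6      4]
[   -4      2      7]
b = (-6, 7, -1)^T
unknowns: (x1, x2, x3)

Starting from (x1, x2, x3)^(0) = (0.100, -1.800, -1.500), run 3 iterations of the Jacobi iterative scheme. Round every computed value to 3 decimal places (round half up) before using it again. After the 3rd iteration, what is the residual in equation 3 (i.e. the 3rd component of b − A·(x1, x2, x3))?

-9.713

Iteration 1:
  x1 = (-6 - (-1)·-1.800 - (-3)·-1.500) / (5) = -2.460
  x2 = (7 - (1)·0.100 - (4)·-1.500) / (6) = 2.150
  x3 = (-1 - (-4)·0.100 - (2)·-1.800) / (7) = 0.429
Iteration 2:
  x1 = (-6 - (-1)·2.150 - (-3)·0.429) / (5) = -0.513
  x2 = (7 - (1)·-2.460 - (4)·0.429) / (6) = 1.291
  x3 = (-1 - (-4)·-2.460 - (2)·2.150) / (7) = -2.163
Iteration 3:
  x1 = (-6 - (-1)·1.291 - (-3)·-2.163) / (5) = -2.240
  x2 = (7 - (1)·-0.513 - (4)·-2.163) / (6) = 2.694
  x3 = (-1 - (-4)·-0.513 - (2)·1.291) / (7) = -0.805
Residual b − A·x = (5.479, -3.704, -9.713)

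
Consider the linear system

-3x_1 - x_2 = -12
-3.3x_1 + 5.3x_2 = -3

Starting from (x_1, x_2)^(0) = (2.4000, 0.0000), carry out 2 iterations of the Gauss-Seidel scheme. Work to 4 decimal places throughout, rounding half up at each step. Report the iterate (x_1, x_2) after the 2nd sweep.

Iteration 1:
  x_1 = (-12 - (-1)·0.0000) / (-3) = 4.0000
  x_2 = (-3 - (-3.3)·4.0000) / (5.3) = 1.9245
Iteration 2:
  x_1 = (-12 - (-1)·1.9245) / (-3) = 3.3585
  x_2 = (-3 - (-3.3)·3.3585) / (5.3) = 1.5251

(3.3585, 1.5251)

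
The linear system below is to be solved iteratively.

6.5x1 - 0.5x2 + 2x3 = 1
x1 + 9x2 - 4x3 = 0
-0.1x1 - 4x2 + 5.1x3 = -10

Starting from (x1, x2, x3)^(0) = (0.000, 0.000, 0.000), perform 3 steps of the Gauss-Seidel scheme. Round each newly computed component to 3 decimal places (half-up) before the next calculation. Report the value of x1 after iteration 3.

0.910

Iteration 1:
  x1 = (1 - (-0.5)·0.000 - (2)·0.000) / (6.5) = 0.154
  x2 = (0 - (1)·0.154 - (-4)·0.000) / (9) = -0.017
  x3 = (-10 - (-0.1)·0.154 - (-4)·-0.017) / (5.1) = -1.971
Iteration 2:
  x1 = (1 - (-0.5)·-0.017 - (2)·-1.971) / (6.5) = 0.759
  x2 = (0 - (1)·0.759 - (-4)·-1.971) / (9) = -0.960
  x3 = (-10 - (-0.1)·0.759 - (-4)·-0.960) / (5.1) = -2.699
Iteration 3:
  x1 = (1 - (-0.5)·-0.960 - (2)·-2.699) / (6.5) = 0.910
  x2 = (0 - (1)·0.910 - (-4)·-2.699) / (9) = -1.301
  x3 = (-10 - (-0.1)·0.910 - (-4)·-1.301) / (5.1) = -2.963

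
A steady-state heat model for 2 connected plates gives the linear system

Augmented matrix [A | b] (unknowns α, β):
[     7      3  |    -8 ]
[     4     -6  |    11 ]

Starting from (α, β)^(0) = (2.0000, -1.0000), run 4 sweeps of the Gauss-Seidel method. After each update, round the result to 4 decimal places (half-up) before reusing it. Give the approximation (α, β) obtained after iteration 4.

(-0.2676, -2.0117)

Iteration 1:
  α = (-8 - (3)·-1.0000) / (7) = -0.7143
  β = (11 - (4)·-0.7143) / (-6) = -2.3095
Iteration 2:
  α = (-8 - (3)·-2.3095) / (7) = -0.1531
  β = (11 - (4)·-0.1531) / (-6) = -1.9354
Iteration 3:
  α = (-8 - (3)·-1.9354) / (7) = -0.3134
  β = (11 - (4)·-0.3134) / (-6) = -2.0423
Iteration 4:
  α = (-8 - (3)·-2.0423) / (7) = -0.2676
  β = (11 - (4)·-0.2676) / (-6) = -2.0117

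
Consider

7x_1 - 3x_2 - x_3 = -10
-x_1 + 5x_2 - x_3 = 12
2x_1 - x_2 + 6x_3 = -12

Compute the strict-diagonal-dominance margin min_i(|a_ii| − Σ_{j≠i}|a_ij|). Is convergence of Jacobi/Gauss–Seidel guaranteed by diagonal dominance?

row 1: |7| − (3+1) = 3
row 2: |5| − (1+1) = 3
row 3: |6| − (2+1) = 3
minimum over rows = 3 → strictly diagonally dominant (convergence guaranteed)

3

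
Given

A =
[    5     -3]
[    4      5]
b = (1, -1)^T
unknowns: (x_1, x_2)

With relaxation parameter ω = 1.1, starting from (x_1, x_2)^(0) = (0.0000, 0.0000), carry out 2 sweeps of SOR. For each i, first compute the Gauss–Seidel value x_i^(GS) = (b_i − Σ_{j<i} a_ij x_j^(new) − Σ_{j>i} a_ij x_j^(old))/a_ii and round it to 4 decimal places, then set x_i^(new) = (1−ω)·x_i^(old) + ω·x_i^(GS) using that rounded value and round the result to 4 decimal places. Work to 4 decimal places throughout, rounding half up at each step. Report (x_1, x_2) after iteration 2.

Iteration 1:
  x_1: GS value = (1 - (-3)·0.0000) / (5) = 0.2000;  x_1 ← (1−ω)·0.0000 + ω·0.2000 = 0.2200
  x_2: GS value = (-1 - (4)·0.2200) / (5) = -0.3760;  x_2 ← (1−ω)·0.0000 + ω·-0.3760 = -0.4136
Iteration 2:
  x_1: GS value = (1 - (-3)·-0.4136) / (5) = -0.0482;  x_1 ← (1−ω)·0.2200 + ω·-0.0482 = -0.0750
  x_2: GS value = (-1 - (4)·-0.0750) / (5) = -0.1400;  x_2 ← (1−ω)·-0.4136 + ω·-0.1400 = -0.1126

(-0.0750, -0.1126)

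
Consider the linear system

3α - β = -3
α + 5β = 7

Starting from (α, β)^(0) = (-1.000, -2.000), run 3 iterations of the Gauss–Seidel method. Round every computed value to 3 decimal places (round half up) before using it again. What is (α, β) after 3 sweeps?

(-0.505, 1.501)

Iteration 1:
  α = (-3 - (-1)·-2.000) / (3) = -1.667
  β = (7 - (1)·-1.667) / (5) = 1.733
Iteration 2:
  α = (-3 - (-1)·1.733) / (3) = -0.422
  β = (7 - (1)·-0.422) / (5) = 1.484
Iteration 3:
  α = (-3 - (-1)·1.484) / (3) = -0.505
  β = (7 - (1)·-0.505) / (5) = 1.501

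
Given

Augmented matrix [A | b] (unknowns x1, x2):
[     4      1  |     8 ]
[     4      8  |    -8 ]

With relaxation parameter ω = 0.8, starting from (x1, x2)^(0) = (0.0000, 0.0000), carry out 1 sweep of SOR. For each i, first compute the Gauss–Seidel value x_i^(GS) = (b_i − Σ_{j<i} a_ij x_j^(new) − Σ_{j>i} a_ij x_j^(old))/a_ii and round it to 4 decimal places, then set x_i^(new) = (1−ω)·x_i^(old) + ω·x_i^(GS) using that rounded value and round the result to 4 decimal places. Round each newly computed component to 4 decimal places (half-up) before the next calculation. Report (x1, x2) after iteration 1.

Iteration 1:
  x1: GS value = (8 - (1)·0.0000) / (4) = 2.0000;  x1 ← (1−ω)·0.0000 + ω·2.0000 = 1.6000
  x2: GS value = (-8 - (4)·1.6000) / (8) = -1.8000;  x2 ← (1−ω)·0.0000 + ω·-1.8000 = -1.4400

(1.6000, -1.4400)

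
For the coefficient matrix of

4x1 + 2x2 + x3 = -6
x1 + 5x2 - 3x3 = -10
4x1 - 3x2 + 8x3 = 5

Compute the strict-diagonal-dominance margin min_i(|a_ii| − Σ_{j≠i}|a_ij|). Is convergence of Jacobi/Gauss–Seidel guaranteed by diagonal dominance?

1

row 1: |4| − (2+1) = 1
row 2: |5| − (1+3) = 1
row 3: |8| − (4+3) = 1
minimum over rows = 1 → strictly diagonally dominant (convergence guaranteed)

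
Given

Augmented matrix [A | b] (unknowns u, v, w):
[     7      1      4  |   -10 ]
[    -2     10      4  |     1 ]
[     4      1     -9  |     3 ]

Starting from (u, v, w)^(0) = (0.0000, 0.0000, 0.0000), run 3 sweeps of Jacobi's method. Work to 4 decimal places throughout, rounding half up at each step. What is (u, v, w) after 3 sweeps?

(-0.8741, 0.2324, -0.8958)

Iteration 1:
  u = (-10 - (1)·0.0000 - (4)·0.0000) / (7) = -1.4286
  v = (1 - (-2)·0.0000 - (4)·0.0000) / (10) = 0.1000
  w = (3 - (4)·0.0000 - (1)·0.0000) / (-9) = -0.3333
Iteration 2:
  u = (-10 - (1)·0.1000 - (4)·-0.3333) / (7) = -1.2524
  v = (1 - (-2)·-1.4286 - (4)·-0.3333) / (10) = -0.0524
  w = (3 - (4)·-1.4286 - (1)·0.1000) / (-9) = -0.9572
Iteration 3:
  u = (-10 - (1)·-0.0524 - (4)·-0.9572) / (7) = -0.8741
  v = (1 - (-2)·-1.2524 - (4)·-0.9572) / (10) = 0.2324
  w = (3 - (4)·-1.2524 - (1)·-0.0524) / (-9) = -0.8958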